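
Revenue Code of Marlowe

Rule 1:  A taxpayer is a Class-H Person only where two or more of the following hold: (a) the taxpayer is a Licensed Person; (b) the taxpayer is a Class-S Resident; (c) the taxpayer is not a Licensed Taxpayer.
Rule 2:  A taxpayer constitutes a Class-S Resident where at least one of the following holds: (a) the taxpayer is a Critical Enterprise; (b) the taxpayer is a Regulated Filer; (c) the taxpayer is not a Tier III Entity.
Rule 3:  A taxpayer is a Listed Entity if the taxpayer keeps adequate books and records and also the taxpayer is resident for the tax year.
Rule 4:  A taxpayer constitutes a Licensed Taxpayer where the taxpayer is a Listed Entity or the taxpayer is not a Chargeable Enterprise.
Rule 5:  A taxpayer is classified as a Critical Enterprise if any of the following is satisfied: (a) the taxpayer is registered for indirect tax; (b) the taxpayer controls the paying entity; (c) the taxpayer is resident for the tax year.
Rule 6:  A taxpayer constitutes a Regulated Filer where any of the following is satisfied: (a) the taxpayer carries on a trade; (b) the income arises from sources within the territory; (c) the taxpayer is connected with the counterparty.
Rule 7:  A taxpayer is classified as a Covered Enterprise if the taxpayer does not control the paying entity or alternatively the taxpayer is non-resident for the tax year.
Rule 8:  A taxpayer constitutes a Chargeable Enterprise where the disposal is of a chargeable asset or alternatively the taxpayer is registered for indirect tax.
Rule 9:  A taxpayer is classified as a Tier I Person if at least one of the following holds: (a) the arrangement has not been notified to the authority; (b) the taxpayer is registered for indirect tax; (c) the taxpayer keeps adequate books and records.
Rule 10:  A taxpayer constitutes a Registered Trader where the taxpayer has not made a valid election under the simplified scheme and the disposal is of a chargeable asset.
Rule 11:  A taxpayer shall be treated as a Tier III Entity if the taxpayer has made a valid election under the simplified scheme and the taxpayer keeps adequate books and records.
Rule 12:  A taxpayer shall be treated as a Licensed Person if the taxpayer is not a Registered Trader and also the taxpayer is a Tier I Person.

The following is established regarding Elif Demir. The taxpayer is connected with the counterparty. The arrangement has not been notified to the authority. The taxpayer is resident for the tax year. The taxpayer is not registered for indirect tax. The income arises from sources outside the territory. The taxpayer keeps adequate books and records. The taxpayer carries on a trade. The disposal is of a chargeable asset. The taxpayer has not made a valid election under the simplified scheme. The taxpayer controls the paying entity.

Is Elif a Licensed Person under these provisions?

No

rule 10 — Registered Trader: [the taxpayer has not made a valid election under the simplified scheme? yes] AND [the disposal is of a chargeable asset? yes] → satisfied.
rule 9 — Tier I Person: [the arrangement has not been notified to the authority? yes] OR [the taxpayer is registered for indirect tax? no] OR [the taxpayer keeps adequate books and records? yes] → satisfied.
rule 12 — Licensed Person: [not a Registered Trader (rule 10)? no] AND [Tier I Person (rule 9)? yes] → not satisfied.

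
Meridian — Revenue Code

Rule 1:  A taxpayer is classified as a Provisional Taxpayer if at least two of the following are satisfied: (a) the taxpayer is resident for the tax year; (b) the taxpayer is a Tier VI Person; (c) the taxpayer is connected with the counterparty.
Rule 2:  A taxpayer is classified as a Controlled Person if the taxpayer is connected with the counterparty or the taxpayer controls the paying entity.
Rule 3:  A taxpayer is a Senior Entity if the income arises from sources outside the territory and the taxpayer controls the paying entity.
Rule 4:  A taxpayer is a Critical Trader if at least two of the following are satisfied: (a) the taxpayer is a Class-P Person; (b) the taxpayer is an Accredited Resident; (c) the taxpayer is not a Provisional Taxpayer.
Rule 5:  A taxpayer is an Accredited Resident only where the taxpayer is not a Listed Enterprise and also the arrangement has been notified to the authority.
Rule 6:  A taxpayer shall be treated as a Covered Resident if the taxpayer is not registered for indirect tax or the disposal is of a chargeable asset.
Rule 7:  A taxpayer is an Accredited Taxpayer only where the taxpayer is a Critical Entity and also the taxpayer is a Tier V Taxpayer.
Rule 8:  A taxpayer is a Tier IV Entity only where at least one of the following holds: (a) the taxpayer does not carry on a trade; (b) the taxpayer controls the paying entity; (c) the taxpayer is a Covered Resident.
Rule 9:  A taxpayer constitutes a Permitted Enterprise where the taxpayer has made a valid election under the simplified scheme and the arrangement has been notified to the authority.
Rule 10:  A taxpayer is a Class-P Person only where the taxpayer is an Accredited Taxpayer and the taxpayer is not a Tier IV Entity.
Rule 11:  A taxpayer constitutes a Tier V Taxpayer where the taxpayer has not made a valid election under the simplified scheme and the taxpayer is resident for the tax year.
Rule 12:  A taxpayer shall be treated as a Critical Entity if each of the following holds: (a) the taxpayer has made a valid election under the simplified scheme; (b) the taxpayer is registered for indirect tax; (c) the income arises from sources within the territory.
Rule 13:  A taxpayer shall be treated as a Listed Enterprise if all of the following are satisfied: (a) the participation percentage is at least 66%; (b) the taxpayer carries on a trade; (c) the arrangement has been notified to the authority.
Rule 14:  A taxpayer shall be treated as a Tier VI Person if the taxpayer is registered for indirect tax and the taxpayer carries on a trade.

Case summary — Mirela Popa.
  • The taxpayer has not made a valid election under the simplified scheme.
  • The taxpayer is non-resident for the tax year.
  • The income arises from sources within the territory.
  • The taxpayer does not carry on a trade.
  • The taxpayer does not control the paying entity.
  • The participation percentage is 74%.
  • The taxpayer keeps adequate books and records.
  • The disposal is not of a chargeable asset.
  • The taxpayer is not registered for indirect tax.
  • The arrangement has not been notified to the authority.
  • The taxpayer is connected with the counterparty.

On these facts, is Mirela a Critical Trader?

rule 12 — Critical Entity: [the taxpayer has made a valid election under the simplified scheme? no] AND [the taxpayer is registered for indirect tax? no] AND [the income arises from sources within the territory? yes] → not satisfied.
rule 11 — Tier V Taxpayer: [the taxpayer has not made a valid election under the simplified scheme? yes] AND [the taxpayer is resident for the tax year? no] → not satisfied.
rule 7 — Accredited Taxpayer: [Critical Entity (rule 12)? no] AND [Tier V Taxpayer (rule 11)? no] → not satisfied.
rule 6 — Covered Resident: [the taxpayer is not registered for indirect tax? yes] OR [the disposal is of a chargeable asset? no] → satisfied.
rule 8 — Tier IV Entity: [the taxpayer does not carry on a trade? yes] OR [the taxpayer controls the paying entity? no] OR [Covered Resident (rule 6)? yes] → satisfied.
rule 10 — Class-P Person: [Accredited Taxpayer (rule 7)? no] AND [not a Tier IV Entity (rule 8)? no] → not satisfied.
rule 13 — Listed Enterprise: [participation percentage: 74% ≥ 66%? yes] AND [the taxpayer carries on a trade? no] AND [the arrangement has been notified to the authority? no] → not satisfied.
rule 5 — Accredited Resident: [not a Listed Enterprise (rule 13)? yes] AND [the arrangement has been notified to the authority? no] → not satisfied.
rule 14 — Tier VI Person: [the taxpayer is registered for indirect tax? no] AND [the taxpayer carries on a trade? no] → not satisfied.
rule 1 — Provisional Taxpayer: the taxpayer is resident for the tax year? no; Tier VI Person (rule 14)? no; the taxpayer is connected with the counterparty? yes — 1 of 3 hold (need ≥2) → not satisfied.
rule 4 — Critical Trader: Class-P Person (rule 10)? no; Accredited Resident (rule 5)? no; not a Provisional Taxpayer (rule 1)? yes — 1 of 3 hold (need ≥2) → not satisfied.

No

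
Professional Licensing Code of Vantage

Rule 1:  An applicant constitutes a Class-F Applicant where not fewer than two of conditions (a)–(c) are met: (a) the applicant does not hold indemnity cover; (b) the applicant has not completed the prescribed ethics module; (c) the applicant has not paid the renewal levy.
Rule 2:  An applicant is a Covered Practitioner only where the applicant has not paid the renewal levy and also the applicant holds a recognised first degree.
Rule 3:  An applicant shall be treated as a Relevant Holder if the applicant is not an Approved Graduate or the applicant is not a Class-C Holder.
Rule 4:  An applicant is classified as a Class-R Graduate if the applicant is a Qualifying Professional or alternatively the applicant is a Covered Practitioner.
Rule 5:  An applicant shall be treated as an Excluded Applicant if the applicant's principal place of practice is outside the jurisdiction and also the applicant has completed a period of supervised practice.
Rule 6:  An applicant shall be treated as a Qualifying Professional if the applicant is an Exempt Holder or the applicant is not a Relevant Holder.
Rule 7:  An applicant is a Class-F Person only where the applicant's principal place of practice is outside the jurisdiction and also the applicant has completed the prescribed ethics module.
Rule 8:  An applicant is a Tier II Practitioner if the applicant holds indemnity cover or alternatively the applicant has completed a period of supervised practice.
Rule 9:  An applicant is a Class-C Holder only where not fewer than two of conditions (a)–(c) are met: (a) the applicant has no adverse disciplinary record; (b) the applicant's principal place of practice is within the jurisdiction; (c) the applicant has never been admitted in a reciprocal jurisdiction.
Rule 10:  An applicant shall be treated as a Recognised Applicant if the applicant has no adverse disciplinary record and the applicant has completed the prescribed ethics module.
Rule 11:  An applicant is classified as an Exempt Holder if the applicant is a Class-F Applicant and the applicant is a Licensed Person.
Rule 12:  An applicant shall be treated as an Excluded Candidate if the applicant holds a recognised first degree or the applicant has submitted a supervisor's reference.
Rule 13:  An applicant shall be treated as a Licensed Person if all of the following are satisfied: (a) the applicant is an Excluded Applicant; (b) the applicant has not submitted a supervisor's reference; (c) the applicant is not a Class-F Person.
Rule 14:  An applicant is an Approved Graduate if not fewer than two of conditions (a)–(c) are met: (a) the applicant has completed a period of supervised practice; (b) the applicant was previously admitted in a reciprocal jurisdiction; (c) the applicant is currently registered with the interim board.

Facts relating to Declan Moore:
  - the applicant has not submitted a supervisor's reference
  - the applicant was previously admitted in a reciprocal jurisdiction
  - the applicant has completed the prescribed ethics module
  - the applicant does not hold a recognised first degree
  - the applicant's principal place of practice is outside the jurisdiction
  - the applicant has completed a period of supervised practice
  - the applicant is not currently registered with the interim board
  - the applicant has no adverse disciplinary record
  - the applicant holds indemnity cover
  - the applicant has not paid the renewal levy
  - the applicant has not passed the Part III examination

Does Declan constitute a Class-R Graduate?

rule 1 — Class-F Applicant: the applicant does not hold indemnity cover? no; the applicant has not completed the prescribed ethics module? no; the applicant has not paid the renewal levy? yes — 1 of 3 hold (need ≥2) → not satisfied.
rule 5 — Excluded Applicant: [the applicant's principal place of practice is outside the jurisdiction? yes] AND [the applicant has completed a period of supervised practice? yes] → satisfied.
rule 7 — Class-F Person: [the applicant's principal place of practice is outside the jurisdiction? yes] AND [the applicant has completed the prescribed ethics module? yes] → satisfied.
rule 13 — Licensed Person: [Excluded Applicant (rule 5)? yes] AND [the applicant has not submitted a supervisor's reference? yes] AND [not a Class-F Person (rule 7)? no] → not satisfied.
rule 11 — Exempt Holder: [Class-F Applicant (rule 1)? no] AND [Licensed Person (rule 13)? no] → not satisfied.
rule 14 — Approved Graduate: the applicant has completed a period of supervised practice? yes; the applicant was previously admitted in a reciprocal jurisdiction? yes; the applicant is currently registered with the interim board? no — 2 of 3 hold (need ≥2) → satisfied.
rule 9 — Class-C Holder: the applicant has no adverse disciplinary record? yes; the applicant's principal place of practice is within the jurisdiction? no; the applicant has never been admitted in a reciprocal jurisdiction? no — 1 of 3 hold (need ≥2) → not satisfied.
rule 3 — Relevant Holder: [not an Approved Graduate (rule 14)? no] OR [not a Class-C Holder (rule 9)? yes] → satisfied.
rule 6 — Qualifying Professional: [Exempt Holder (rule 11)? no] OR [not a Relevant Holder (rule 3)? no] → not satisfied.
rule 2 — Covered Practitioner: [the applicant has not paid the renewal levy? yes] AND [the applicant holds a recognised first degree? no] → not satisfied.
rule 4 — Class-R Graduate: [Qualifying Professional (rule 6)? no] OR [Covered Practitioner (rule 2)? no] → not satisfied.

No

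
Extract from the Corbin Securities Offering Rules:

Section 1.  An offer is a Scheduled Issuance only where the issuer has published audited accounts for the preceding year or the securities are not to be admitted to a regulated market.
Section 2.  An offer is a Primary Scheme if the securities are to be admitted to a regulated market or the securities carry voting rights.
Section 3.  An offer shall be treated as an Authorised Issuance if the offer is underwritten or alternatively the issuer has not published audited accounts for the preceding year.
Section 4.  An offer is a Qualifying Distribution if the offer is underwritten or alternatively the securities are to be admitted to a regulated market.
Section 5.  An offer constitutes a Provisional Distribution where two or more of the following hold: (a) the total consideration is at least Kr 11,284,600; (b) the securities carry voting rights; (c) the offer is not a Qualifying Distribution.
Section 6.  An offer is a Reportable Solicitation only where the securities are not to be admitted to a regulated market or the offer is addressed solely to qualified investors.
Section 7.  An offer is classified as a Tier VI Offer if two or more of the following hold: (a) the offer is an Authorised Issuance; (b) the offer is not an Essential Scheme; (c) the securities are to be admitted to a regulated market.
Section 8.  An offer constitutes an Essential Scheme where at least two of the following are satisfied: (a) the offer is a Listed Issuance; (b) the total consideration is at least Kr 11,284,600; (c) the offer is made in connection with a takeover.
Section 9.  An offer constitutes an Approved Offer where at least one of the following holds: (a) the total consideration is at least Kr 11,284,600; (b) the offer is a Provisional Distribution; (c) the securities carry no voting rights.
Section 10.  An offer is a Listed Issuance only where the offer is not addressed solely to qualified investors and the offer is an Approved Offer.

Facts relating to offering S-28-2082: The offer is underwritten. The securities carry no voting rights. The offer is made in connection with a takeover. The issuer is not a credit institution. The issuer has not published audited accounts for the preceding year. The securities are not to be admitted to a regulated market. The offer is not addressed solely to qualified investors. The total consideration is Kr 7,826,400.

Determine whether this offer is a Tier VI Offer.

No

section 3 — Authorised Issuance: [the offer is underwritten? yes] OR [the issuer has not published audited accounts for the preceding year? yes] → satisfied.
section 4 — Qualifying Distribution: [the offer is underwritten? yes] OR [the securities are to be admitted to a regulated market? no] → satisfied.
section 5 — Provisional Distribution: total consideration: Kr 7,826,400 ≥ Kr 11,284,600? no; the securities carry voting rights? no; not a Qualifying Distribution (section 4)? no — 0 of 3 hold (need ≥2) → not satisfied.
section 9 — Approved Offer: [total consideration: Kr 7,826,400 ≥ Kr 11,284,600? no] OR [Provisional Distribution (section 5)? no] OR [the securities carry no voting rights? yes] → satisfied.
section 10 — Listed Issuance: [the offer is not addressed solely to qualified investors? yes] AND [Approved Offer (section 9)? yes] → satisfied.
section 8 — Essential Scheme: Listed Issuance (section 10)? yes; total consideration: Kr 7,826,400 ≥ Kr 11,284,600? no; the offer is made in connection with a takeover? yes — 2 of 3 hold (need ≥2) → satisfied.
section 7 — Tier VI Offer: Authorised Issuance (section 3)? yes; not an Essential Scheme (section 8)? no; the securities are to be admitted to a regulated market? no — 1 of 3 hold (need ≥2) → not satisfied.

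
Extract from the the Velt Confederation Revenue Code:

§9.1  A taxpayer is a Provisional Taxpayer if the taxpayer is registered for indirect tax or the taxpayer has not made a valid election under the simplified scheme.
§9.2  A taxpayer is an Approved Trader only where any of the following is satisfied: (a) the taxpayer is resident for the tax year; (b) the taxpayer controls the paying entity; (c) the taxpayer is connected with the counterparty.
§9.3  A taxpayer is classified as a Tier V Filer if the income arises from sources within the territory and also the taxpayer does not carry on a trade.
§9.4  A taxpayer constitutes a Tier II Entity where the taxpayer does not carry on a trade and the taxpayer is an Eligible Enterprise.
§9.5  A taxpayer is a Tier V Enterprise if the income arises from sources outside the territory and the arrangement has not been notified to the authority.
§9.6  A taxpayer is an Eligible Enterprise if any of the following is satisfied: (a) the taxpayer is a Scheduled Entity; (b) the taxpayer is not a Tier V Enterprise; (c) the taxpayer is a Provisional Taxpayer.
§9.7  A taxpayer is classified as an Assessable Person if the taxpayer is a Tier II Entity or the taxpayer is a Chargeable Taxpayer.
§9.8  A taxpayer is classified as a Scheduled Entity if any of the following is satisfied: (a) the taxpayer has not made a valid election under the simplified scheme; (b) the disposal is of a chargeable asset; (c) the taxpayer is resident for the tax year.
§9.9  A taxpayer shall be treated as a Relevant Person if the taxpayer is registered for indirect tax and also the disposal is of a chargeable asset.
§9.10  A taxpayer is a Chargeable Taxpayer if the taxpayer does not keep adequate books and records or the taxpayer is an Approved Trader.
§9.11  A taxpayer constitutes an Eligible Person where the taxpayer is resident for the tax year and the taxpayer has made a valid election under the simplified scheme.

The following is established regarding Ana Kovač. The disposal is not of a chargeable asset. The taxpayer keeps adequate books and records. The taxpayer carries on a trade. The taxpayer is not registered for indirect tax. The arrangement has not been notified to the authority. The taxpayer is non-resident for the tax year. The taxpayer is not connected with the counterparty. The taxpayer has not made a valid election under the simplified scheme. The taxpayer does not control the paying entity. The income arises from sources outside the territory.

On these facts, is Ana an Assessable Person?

No

Under §9.8: the taxpayer has not made a valid election under the simplified scheme? yes; or the disposal is of a chargeable asset? no; or the taxpayer is resident for the tax year? no. So the taxpayer is a Scheduled Entity.
Under §9.5: the income arises from sources outside the territory? yes; and the arrangement has not been notified to the authority? yes. So the taxpayer is a Tier V Enterprise.
Under §9.1: the taxpayer is registered for indirect tax? no; or the taxpayer has not made a valid election under the simplified scheme? yes. So the taxpayer is a Provisional Taxpayer.
Under §9.6: Scheduled Entity (§9.8)? yes; or not a Tier V Enterprise (§9.5)? no; or Provisional Taxpayer (§9.1)? yes. So the taxpayer is an Eligible Enterprise.
Under §9.4: the taxpayer does not carry on a trade? no; and Eligible Enterprise (§9.6)? yes. So the taxpayer is not a Tier II Entity.
Under §9.2: the taxpayer is resident for the tax year? no; or the taxpayer controls the paying entity? no; or the taxpayer is connected with the counterparty? no. So the taxpayer is not an Approved Trader.
Under §9.10: the taxpayer does not keep adequate books and records? no; or Approved Trader (§9.2)? no. So the taxpayer is not a Chargeable Taxpayer.
Under §9.7: Tier II Entity (§9.4)? no; or Chargeable Taxpayer (§9.10)? no. So the taxpayer is not an Assessable Person.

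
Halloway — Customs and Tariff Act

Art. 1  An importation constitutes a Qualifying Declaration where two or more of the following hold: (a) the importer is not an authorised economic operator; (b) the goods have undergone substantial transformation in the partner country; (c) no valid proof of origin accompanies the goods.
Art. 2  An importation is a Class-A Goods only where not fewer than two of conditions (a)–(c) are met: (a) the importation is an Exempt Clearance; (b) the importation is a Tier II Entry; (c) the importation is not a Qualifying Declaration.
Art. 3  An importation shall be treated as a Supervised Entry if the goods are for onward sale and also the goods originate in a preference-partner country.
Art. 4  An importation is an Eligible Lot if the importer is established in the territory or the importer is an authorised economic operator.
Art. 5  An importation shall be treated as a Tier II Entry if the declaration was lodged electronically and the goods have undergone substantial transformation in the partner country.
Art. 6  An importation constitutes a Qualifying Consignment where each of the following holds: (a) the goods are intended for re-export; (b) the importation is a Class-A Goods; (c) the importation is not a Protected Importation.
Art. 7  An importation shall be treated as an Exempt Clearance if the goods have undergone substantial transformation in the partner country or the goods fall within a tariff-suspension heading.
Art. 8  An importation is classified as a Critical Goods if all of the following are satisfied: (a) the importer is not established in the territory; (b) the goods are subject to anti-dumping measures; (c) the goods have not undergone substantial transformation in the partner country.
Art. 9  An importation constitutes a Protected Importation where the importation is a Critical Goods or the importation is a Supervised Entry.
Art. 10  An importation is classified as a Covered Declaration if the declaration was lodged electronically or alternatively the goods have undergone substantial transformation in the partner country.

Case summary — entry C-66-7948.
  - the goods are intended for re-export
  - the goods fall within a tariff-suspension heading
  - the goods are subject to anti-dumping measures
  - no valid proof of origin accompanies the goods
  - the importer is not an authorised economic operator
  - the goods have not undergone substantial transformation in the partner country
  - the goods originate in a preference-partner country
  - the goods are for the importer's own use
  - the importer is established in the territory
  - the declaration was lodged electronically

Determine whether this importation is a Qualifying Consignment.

No

article 7 — Exempt Clearance: [the goods have undergone substantial transformation in the partner country? no] OR [the goods fall within a tariff-suspension heading? yes] → satisfied.
article 5 — Tier II Entry: [the declaration was lodged electronically? yes] AND [the goods have undergone substantial transformation in the partner country? no] → not satisfied.
article 1 — Qualifying Declaration: the importer is not an authorised economic operator? yes; the goods have undergone substantial transformation in the partner country? no; no valid proof of origin accompanies the goods? yes — 2 of 3 hold (need ≥2) → satisfied.
article 2 — Class-A Goods: Exempt Clearance (article 7)? yes; Tier II Entry (article 5)? no; not a Qualifying Declaration (article 1)? no — 1 of 3 hold (need ≥2) → not satisfied.
article 8 — Critical Goods: [the importer is not established in the territory? no] AND [the goods are subject to anti-dumping measures? yes] AND [the goods have not undergone substantial transformation in the partner country? yes] → not satisfied.
article 3 — Supervised Entry: [the goods are for onward sale? no] AND [the goods originate in a preference-partner country? yes] → not satisfied.
article 9 — Protected Importation: [Critical Goods (article 8)? no] OR [Supervised Entry (article 3)? no] → not satisfied.
article 6 — Qualifying Consignment: [the goods are intended for re-export? yes] AND [Class-A Goods (article 2)? no] AND [not a Protected Importation (article 9)? yes] → not satisfied.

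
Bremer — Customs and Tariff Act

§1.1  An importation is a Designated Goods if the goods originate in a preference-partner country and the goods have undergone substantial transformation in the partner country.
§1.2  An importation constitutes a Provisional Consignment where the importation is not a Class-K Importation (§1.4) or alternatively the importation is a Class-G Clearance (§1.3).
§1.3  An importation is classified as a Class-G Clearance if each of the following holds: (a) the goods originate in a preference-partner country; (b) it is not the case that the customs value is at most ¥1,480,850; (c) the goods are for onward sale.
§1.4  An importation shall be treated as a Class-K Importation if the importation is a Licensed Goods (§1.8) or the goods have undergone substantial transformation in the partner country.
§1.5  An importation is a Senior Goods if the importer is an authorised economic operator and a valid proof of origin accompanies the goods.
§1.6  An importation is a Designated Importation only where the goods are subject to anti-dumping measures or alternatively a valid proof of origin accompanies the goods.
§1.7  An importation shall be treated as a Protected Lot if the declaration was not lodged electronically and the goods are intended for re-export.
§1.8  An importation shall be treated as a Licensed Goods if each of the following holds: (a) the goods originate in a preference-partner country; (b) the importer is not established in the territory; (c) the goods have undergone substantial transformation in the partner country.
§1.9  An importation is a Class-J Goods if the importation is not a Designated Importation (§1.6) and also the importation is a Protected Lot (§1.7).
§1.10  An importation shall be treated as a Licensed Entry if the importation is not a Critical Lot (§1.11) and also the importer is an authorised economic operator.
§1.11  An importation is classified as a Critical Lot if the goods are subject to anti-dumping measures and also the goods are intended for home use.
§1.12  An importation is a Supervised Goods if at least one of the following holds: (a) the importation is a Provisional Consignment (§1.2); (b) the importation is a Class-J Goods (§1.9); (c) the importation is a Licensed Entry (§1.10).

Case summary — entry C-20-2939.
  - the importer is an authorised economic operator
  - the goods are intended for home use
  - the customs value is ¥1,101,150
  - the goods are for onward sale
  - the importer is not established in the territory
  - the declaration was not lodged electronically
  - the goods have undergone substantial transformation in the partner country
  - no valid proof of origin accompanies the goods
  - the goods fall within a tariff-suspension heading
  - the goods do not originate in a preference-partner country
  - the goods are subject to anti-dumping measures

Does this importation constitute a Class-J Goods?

Under §1.6: the goods are subject to anti-dumping measures? yes; or a valid proof of origin accompanies the goods? no. So the importation is a Designated Importation.
Under §1.7: the declaration was not lodged electronically? yes; and the goods are intended for re-export? no. So the importation is not a Protected Lot.
Under §1.9: not a Designated Importation (§1.6)? no; and Protected Lot (§1.7)? no. So the importation is not a Class-J Goods.

No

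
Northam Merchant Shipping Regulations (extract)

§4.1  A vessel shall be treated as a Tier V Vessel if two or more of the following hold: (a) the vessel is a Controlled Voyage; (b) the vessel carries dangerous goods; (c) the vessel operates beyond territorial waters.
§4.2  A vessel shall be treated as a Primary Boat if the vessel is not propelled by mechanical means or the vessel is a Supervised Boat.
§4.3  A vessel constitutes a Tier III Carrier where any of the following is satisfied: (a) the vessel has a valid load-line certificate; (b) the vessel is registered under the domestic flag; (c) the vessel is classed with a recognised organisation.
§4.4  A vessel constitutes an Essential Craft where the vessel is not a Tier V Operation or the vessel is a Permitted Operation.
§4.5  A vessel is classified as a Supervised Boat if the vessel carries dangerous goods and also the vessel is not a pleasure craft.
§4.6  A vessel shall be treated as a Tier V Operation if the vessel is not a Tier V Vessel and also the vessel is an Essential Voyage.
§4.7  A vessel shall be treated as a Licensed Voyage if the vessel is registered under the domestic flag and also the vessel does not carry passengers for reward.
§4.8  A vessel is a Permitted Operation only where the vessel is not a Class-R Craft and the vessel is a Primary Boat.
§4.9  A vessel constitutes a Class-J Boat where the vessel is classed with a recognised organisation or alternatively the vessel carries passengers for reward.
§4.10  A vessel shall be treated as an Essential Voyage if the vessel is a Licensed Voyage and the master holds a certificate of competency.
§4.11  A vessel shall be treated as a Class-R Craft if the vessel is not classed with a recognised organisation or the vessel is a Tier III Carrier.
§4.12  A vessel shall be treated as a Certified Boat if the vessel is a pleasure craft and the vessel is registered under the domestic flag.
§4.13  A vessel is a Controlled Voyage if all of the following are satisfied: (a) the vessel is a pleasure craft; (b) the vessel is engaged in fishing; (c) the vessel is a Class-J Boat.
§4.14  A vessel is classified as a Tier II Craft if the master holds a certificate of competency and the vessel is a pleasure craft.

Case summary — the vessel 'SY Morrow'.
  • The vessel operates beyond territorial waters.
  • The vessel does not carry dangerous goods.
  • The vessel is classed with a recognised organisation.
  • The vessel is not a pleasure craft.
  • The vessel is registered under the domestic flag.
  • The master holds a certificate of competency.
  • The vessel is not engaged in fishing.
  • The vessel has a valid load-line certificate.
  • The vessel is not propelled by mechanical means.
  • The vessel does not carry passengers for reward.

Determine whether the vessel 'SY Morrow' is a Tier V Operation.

§4.9 — Class-J Boat: [the vessel is classed with a recognised organisation? yes] OR [the vessel carries passengers for reward? no] → satisfied.
§4.13 — Controlled Voyage: [the vessel is a pleasure craft? no] AND [the vessel is engaged in fishing? no] AND [Class-J Boat (§4.9)? yes] → not satisfied.
§4.1 — Tier V Vessel: Controlled Voyage (§4.13)? no; the vessel carries dangerous goods? no; the vessel operates beyond territorial waters? yes — 1 of 3 hold (need ≥2) → not satisfied.
§4.7 — Licensed Voyage: [the vessel is registered under the domestic flag? yes] AND [the vessel does not carry passengers for reward? yes] → satisfied.
§4.10 — Essential Voyage: [Licensed Voyage (§4.7)? yes] AND [the master holds a certificate of competency? yes] → satisfied.
§4.6 — Tier V Operation: [not a Tier V Vessel (§4.1)? yes] AND [Essential Voyage (§4.10)? yes] → satisfied.

Yes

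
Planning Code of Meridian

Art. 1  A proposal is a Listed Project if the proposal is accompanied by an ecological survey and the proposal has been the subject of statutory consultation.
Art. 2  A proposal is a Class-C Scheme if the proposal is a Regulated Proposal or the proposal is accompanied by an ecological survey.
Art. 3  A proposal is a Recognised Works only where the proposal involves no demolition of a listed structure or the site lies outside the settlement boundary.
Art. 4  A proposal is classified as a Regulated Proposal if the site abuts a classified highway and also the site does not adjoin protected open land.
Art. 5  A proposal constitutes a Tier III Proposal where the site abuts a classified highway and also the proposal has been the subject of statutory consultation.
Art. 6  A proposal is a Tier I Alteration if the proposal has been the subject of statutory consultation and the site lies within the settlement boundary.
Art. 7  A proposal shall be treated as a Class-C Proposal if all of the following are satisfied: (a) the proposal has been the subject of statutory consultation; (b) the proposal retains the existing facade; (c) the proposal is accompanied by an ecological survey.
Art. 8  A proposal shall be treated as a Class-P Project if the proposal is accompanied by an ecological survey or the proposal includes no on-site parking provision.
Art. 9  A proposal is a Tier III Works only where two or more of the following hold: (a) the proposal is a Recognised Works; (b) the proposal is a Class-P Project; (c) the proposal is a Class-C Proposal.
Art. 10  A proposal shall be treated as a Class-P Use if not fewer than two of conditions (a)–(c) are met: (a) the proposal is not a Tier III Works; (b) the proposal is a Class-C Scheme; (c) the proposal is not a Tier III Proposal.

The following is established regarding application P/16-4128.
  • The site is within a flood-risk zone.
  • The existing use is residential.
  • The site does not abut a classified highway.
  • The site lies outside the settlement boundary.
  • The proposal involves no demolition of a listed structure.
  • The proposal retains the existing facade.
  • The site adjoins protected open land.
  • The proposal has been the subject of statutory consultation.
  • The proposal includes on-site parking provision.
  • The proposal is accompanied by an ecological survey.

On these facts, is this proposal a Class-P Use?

Yes

Under article 3: the proposal involves no demolition of a listed structure? yes; or the site lies outside the settlement boundary? yes. So the proposal is a Recognised Works.
Under article 8: the proposal is accompanied by an ecological survey? yes; or the proposal includes no on-site parking provision? no. So the proposal is a Class-P Project.
Under article 7: the proposal has been the subject of statutory consultation? yes; and the proposal retains the existing facade? yes; and the proposal is accompanied by an ecological survey? yes. So the proposal is a Class-C Proposal.
Under article 9: Recognised Works (article 3)? yes; Class-P Project (article 8)? yes; Class-C Proposal (article 7)? yes — 3 of 3 hold (need ≥2) → satisfied.
Under article 4: the site abuts a classified highway? no; and the site does not adjoin protected open land? no. So the proposal is not a Regulated Proposal.
Under article 2: Regulated Proposal (article 4)? no; or the proposal is accompanied by an ecological survey? yes. So the proposal is a Class-C Scheme.
Under article 5: the site abuts a classified highway? no; and the proposal has been the subject of statutory consultation? yes. So the proposal is not a Tier III Proposal.
Under article 10: not a Tier III Works (article 9)? no; Class-C Scheme (article 2)? yes; not a Tier III Proposal (article 5)? yes — 2 of 3 hold (need ≥2) → satisfied.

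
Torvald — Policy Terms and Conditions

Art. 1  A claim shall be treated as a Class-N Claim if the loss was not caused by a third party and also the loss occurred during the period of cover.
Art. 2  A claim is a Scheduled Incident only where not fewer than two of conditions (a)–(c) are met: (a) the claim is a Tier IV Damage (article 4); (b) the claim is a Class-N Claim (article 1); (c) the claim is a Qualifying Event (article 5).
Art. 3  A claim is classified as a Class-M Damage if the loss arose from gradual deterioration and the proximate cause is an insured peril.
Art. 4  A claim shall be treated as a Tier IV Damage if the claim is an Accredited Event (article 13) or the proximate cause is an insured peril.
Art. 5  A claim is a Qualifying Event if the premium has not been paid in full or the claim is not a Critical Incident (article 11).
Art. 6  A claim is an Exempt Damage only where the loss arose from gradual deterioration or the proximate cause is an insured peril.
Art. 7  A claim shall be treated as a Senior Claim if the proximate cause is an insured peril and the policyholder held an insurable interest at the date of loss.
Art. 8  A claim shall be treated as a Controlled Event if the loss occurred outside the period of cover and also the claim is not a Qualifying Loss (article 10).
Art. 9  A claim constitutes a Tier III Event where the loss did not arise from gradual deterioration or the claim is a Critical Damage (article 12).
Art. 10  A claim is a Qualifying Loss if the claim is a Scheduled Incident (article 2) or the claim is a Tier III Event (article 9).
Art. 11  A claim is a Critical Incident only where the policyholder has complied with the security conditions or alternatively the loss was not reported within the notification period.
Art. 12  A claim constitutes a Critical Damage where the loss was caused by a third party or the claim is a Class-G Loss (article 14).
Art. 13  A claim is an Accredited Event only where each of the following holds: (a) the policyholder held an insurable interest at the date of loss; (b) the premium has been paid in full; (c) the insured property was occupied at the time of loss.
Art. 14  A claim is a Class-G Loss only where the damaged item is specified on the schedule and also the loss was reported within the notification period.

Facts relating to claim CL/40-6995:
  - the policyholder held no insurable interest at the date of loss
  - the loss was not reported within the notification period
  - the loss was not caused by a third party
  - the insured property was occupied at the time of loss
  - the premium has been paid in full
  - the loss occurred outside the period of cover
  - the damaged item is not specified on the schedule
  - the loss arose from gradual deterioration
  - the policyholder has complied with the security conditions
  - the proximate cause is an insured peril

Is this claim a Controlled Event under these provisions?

article 13 — Accredited Event: [the policyholder held an insurable interest at the date of loss? no] AND [the premium has been paid in full? yes] AND [the insured property was occupied at the time of loss? yes] → not satisfied.
article 4 — Tier IV Damage: [Accredited Event (article 13)? no] OR [the proximate cause is an insured peril? yes] → satisfied.
article 1 — Class-N Claim: [the loss was not caused by a third party? yes] AND [the loss occurred during the period of cover? no] → not satisfied.
article 11 — Critical Incident: [the policyholder has complied with the security conditions? yes] OR [the loss was not reported within the notification period? yes] → satisfied.
article 5 — Qualifying Event: [the premium has not been paid in full? no] OR [not a Critical Incident (article 11)? no] → not satisfied.
article 2 — Scheduled Incident: Tier IV Damage (article 4)? yes; Class-N Claim (article 1)? no; Qualifying Event (article 5)? no — 1 of 3 hold (need ≥2) → not satisfied.
article 14 — Class-G Loss: [the damaged item is specified on the schedule? no] AND [the loss was reported within the notification period? no] → not satisfied.
article 12 — Critical Damage: [the loss was caused by a third party? no] OR [Class-G Loss (article 14)? no] → not satisfied.
article 9 — Tier III Event: [the loss did not arise from gradual deterioration? no] OR [Critical Damage (article 12)? no] → not satisfied.
article 10 — Qualifying Loss: [Scheduled Incident (article 2)? no] OR [Tier III Event (article 9)? no] → not satisfied.
article 8 — Controlled Event: [the loss occurred outside the period of cover? yes] AND [not a Qualifying Loss (article 10)? yes] → satisfied.

Yes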